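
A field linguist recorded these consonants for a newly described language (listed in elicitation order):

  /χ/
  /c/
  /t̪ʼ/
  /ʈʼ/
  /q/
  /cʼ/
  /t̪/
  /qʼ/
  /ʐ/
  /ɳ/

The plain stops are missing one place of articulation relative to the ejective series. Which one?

retroflex

place of articulation  plain     ejective
dental            t̪        t̪ʼ     
retroflex         —         ʈʼ      
palatal           c         cʼ      
uvular            q         qʼ      
Every place of articulation has a plain member except retroflex, where /ʈ/ would be expected.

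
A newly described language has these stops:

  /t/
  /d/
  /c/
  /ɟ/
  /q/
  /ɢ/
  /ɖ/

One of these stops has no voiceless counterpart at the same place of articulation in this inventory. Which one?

/ɖ/

Alveolar: /t/ ~ /d/
Palatal: /c/ ~ /ɟ/
Uvular: /q/ ~ /ɢ/
Retroflex: only /ɖ/ (voiced); no voiceless partner.
So /ɖ/ is the unpaired segment.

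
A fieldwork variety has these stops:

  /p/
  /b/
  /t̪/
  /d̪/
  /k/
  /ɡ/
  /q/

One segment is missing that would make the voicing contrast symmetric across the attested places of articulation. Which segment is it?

/ɢ/

bilabial: voiceless /p/, voiced /b/.
dental: voiceless /t̪/, voiced /d̪/.
velar: voiceless /k/, voiced /ɡ/.
uvular: voiceless /q/, voiced —.
The uvular row has no voiced member, so the gap is the voiced uvular stop /ɢ/.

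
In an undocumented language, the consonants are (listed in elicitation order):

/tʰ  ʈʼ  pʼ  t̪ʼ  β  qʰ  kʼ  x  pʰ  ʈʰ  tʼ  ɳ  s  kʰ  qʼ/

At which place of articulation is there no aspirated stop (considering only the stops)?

bilabial: aspirated /pʰ/, ejective /pʼ/.
dental: aspirated —, ejective /t̪ʼ/.
alveolar: aspirated /tʰ/, ejective /tʼ/.
retroflex: aspirated /ʈʰ/, ejective /ʈʼ/.
velar: aspirated /kʰ/, ejective /kʼ/.
uvular: aspirated /qʰ/, ejective /qʼ/.
Every place of articulation has an aspirated member except dental, where /t̪ʰ/ would be expected.

dental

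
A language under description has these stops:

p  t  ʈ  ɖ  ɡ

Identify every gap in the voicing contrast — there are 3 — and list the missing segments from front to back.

/b/, /d/, /k/

Voiceless: /p/ (bilabial), /t/ (alveolar), /ʈ/ (retroflex).
Voiced: /ɖ/ (retroflex), /ɡ/ (velar).
Gaps, from front to back: bilabial lacks voiced (/b/); alveolar lacks voiced (/d/); velar lacks voiceless (/k/).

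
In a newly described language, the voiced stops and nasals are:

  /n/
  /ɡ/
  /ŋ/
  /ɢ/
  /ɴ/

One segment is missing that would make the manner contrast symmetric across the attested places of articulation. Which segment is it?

/d/

Oral stop: /ɡ/ (velar), /ɢ/ (uvular).
Nasal: /n/ (alveolar), /ŋ/ (velar), /ɴ/ (uvular).
The alveolar row has no oral stop member, so the gap is the alveolar oral stop /d/.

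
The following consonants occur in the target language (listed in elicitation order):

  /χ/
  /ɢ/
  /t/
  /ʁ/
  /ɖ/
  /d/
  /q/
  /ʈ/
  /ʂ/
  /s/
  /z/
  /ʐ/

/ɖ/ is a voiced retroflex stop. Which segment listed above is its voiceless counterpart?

/ʈ/

The voiceless counterpart is a voiceless retroflex stop — in this inventory, /ʈ/.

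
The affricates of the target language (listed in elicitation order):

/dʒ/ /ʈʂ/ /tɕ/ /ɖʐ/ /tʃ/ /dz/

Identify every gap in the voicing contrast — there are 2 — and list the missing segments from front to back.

Voiceless: /tʃ/ (postalveolar), /ʈʂ/ (retroflex), /tɕ/ (alveolo-palatal).
Voiced: /dz/ (alveolar), /dʒ/ (postalveolar), /ɖʐ/ (retroflex).
Gaps, from front to back: alveolar lacks voiceless (/ts/); alveolo-palatal lacks voiced (/dʑ/).

/ts/, /dʑ/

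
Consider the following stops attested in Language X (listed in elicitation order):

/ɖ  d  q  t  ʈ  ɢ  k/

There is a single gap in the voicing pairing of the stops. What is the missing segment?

Voiceless: /t/ (alveolar), /ʈ/ (retroflex), /k/ (velar), /q/ (uvular).
Voiced: /d/ (alveolar), /ɖ/ (retroflex), /ɢ/ (uvular).
The velar row has no voiced member, so the gap is the voiced velar stop /ɡ/.

/ɡ/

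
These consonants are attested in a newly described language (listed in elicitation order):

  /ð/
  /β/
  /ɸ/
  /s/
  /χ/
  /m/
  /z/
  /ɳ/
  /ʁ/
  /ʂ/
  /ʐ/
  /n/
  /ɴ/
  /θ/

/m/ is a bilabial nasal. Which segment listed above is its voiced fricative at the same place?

The voiced fricative at the same place is a voiced bilabial fricative — in this inventory, /β/.

/β/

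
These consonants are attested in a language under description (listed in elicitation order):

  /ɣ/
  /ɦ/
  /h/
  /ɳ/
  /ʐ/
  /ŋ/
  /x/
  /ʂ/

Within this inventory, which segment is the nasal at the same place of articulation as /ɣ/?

/ɣ/ is a voiced velar fricative.
The nasal at the same place is a velar nasal — in this inventory, /ŋ/.

/ŋ/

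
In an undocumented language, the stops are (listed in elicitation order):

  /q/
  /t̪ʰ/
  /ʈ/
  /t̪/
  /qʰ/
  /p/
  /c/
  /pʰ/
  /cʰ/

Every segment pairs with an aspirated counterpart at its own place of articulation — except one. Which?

/ʈ/

Bilabial: /p/ ~ /pʰ/
Dental: /t̪/ ~ /t̪ʰ/
Palatal: /c/ ~ /cʰ/
Uvular: /q/ ~ /qʰ/
Retroflex: only /ʈ/ (plain); no aspirated partner.
So /ʈ/ is the unpaired segment.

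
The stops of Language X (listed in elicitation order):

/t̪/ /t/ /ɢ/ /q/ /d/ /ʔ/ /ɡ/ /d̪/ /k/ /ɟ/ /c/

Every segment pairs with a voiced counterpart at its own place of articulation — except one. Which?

Dental: /t̪/ ~ /d̪/
Alveolar: /t/ ~ /d/
Palatal: /c/ ~ /ɟ/
Velar: /k/ ~ /ɡ/
Uvular: /q/ ~ /ɢ/
Glottal: only /ʔ/ (voiceless); no voiced partner.
So /ʔ/ is the unpaired segment.

/ʔ/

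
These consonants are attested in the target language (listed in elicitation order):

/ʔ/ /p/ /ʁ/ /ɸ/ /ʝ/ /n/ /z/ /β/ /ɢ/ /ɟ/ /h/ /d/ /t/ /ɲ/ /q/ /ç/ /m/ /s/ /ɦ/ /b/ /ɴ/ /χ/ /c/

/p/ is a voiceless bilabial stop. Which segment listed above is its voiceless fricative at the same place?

/ɸ/

The voiceless fricative at the same place is a voiceless bilabial fricative — in this inventory, /ɸ/.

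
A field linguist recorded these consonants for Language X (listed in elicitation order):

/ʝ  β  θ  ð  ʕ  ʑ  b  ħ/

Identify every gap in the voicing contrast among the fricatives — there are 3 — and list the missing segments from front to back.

Voiceless: /θ/ (dental), /ħ/ (pharyngeal).
Voiced: /β/ (bilabial), /ð/ (dental), /ʑ/ (alveolo-palatal), /ʝ/ (palatal), /ʕ/ (pharyngeal).
Gaps, from front to back: bilabial lacks voiceless (/ɸ/); alveolo-palatal lacks voiceless (/ɕ/); palatal lacks voiceless (/ç/).

/ɸ/, /ɕ/, /ç/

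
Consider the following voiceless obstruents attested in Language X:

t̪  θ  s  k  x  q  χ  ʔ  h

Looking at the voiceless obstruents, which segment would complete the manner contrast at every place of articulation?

/t/

dental: stop /t̪/, fricative /θ/.
alveolar: stop —, fricative /s/.
velar: stop /k/, fricative /x/.
uvular: stop /q/, fricative /χ/.
glottal: stop /ʔ/, fricative /h/.
The alveolar row has no stop member, so the gap is the alveolar stop /t/.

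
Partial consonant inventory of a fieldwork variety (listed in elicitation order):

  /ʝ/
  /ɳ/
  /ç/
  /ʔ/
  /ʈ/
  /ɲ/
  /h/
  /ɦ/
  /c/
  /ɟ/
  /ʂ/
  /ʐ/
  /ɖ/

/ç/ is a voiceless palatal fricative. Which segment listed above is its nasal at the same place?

The nasal at the same place is a palatal nasal — in this inventory, /ɲ/.

/ɲ/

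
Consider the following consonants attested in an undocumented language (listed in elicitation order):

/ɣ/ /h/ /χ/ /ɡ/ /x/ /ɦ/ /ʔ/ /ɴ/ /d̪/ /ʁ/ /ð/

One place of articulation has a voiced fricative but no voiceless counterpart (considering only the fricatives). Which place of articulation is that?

Voiceless: /x/ (velar), /χ/ (uvular), /h/ (glottal).
Voiced: /ð/ (dental), /ɣ/ (velar), /ʁ/ (uvular), /ɦ/ (glottal).
Every place of articulation has a voiceless member except dental, where /θ/ would be expected.

dental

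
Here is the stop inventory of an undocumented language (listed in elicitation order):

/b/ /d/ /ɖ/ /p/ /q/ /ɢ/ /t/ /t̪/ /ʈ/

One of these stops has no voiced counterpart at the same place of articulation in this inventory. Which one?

/t̪/

Bilabial: /p/ ~ /b/
Alveolar: /t/ ~ /d/
Retroflex: /ʈ/ ~ /ɖ/
Uvular: /q/ ~ /ɢ/
Dental: only /t̪/ (voiceless); no voiced partner.
So /t̪/ is the unpaired segment.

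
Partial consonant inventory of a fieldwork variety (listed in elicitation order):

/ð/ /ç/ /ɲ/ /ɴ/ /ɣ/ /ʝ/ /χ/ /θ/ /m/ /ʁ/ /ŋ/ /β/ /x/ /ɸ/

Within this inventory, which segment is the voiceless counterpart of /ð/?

/ð/ is a voiced dental fricative.
The voiceless counterpart is a voiceless dental fricative — in this inventory, /θ/.

/θ/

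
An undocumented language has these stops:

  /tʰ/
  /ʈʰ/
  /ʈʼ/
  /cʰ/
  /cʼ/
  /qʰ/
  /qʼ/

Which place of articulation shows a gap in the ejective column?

alveolar

Aspirated: /tʰ/ (alveolar), /ʈʰ/ (retroflex), /cʰ/ (palatal), /qʰ/ (uvular).
Ejective: /ʈʼ/ (retroflex), /cʼ/ (palatal), /qʼ/ (uvular).
Every place of articulation has an ejective member except alveolar, where /tʼ/ would be expected.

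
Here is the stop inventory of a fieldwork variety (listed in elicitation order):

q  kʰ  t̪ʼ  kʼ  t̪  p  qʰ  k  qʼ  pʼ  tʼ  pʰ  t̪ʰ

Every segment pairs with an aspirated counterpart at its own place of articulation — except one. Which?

/tʼ/

Bilabial: /p/ ~ /pʰ/ ~ /pʼ/
Dental: /t̪/ ~ /t̪ʰ/ ~ /t̪ʼ/
Velar: /k/ ~ /kʰ/ ~ /kʼ/
Uvular: /q/ ~ /qʰ/ ~ /qʼ/
Alveolar: only /tʼ/ (ejective); no aspirated partner.
So /tʼ/ is the unpaired segment.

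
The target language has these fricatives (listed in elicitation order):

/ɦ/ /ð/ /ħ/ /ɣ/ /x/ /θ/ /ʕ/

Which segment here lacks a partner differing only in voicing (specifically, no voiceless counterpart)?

Dental: /θ/ ~ /ð/
Velar: /x/ ~ /ɣ/
Pharyngeal: /ħ/ ~ /ʕ/
Glottal: only /ɦ/ (voiced); no voiceless partner.
So /ɦ/ is the unpaired segment.

/ɦ/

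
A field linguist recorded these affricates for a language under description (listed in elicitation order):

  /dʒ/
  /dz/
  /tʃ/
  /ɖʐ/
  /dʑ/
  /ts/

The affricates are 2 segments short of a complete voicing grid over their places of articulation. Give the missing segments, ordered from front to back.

/ʈʂ/, /tɕ/

place of articulation  voiceless  voiced  
alveolar          ts        dz      
postalveolar      tʃ        dʒ      
retroflex         —         ɖʐ      
alveolo-palatal   —         dʑ      
Gaps, from front to back: retroflex lacks voiceless (/ʈʂ/); alveolo-palatal lacks voiceless (/tɕ/).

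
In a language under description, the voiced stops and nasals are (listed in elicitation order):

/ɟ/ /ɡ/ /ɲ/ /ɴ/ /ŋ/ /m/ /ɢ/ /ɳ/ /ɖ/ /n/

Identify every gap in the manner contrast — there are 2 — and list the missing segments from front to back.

bilabial: oral stop —, nasal /m/.
alveolar: oral stop —, nasal /n/.
retroflex: oral stop /ɖ/, nasal /ɳ/.
palatal: oral stop /ɟ/, nasal /ɲ/.
velar: oral stop /ɡ/, nasal /ŋ/.
uvular: oral stop /ɢ/, nasal /ɴ/.
Gaps, from front to back: bilabial lacks oral stop (/b/); alveolar lacks oral stop (/d/).

/b/, /d/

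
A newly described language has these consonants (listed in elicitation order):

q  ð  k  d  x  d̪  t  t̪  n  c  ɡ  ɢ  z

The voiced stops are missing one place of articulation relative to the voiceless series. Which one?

Voiceless: /t̪/ (dental), /t/ (alveolar), /c/ (palatal), /k/ (velar), /q/ (uvular).
Voiced: /d̪/ (dental), /d/ (alveolar), /ɡ/ (velar), /ɢ/ (uvular).
Every place of articulation has a voiced member except palatal, where /ɟ/ would be expected.

palatal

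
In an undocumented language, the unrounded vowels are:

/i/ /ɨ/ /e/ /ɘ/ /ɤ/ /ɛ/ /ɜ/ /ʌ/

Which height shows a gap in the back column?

height            front     central   back    
high              i         ɨ         —       
high-mid          e         ɘ         ɤ       
low-mid           ɛ         ɜ         ʌ       
Every height has a back member except high, where /ɯ/ would be expected.

high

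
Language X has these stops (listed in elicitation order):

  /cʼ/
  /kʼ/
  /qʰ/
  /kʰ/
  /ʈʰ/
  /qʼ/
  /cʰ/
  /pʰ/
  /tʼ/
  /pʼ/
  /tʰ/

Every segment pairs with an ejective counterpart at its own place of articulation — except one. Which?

Bilabial: /pʰ/ ~ /pʼ/
Alveolar: /tʰ/ ~ /tʼ/
Palatal: /cʰ/ ~ /cʼ/
Velar: /kʰ/ ~ /kʼ/
Uvular: /qʰ/ ~ /qʼ/
Retroflex: only /ʈʰ/ (aspirated); no ejective partner.
So /ʈʰ/ is the unpaired segment.

/ʈʰ/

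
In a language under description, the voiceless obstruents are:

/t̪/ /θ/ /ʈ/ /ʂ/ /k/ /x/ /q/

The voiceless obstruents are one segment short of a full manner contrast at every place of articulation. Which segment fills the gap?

place of articulation  stop      fricative
dental            t̪        θ       
retroflex         ʈ         ʂ       
velar             k         x       
uvular            q         —       
The uvular row has no fricative member, so the gap is the uvular fricative /χ/.

/χ/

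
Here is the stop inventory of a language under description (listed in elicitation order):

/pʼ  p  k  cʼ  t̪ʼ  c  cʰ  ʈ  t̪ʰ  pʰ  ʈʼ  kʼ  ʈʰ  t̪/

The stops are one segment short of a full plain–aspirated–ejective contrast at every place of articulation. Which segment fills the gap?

bilabial: plain /p/, aspirated /pʰ/, ejective /pʼ/.
dental: plain /t̪/, aspirated /t̪ʰ/, ejective /t̪ʼ/.
retroflex: plain /ʈ/, aspirated /ʈʰ/, ejective /ʈʼ/.
palatal: plain /c/, aspirated /cʰ/, ejective /cʼ/.
velar: plain /k/, aspirated —, ejective /kʼ/.
The velar row has no aspirated member, so the gap is the aspirated velar stop /kʰ/.

/kʰ/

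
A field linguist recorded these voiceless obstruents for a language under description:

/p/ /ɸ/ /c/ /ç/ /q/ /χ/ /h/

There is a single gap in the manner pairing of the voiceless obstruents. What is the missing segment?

bilabial: stop /p/, fricative /ɸ/.
palatal: stop /c/, fricative /ç/.
uvular: stop /q/, fricative /χ/.
glottal: stop —, fricative /h/.
The glottal row has no stop member, so the gap is the glottal stop /ʔ/.

/ʔ/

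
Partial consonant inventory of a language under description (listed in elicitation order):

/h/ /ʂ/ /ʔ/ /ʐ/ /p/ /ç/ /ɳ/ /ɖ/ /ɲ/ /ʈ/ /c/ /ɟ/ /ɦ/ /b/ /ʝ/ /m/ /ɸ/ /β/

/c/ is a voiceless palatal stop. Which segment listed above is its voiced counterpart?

The voiced counterpart is a voiced palatal stop — in this inventory, /ɟ/.

/ɟ/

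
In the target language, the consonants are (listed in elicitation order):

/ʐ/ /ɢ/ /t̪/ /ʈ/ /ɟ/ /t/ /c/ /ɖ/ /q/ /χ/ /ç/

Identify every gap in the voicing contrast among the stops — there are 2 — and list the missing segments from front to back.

place of articulation  voiceless  voiced  
dental            t̪        —       
alveolar          t         —       
retroflex         ʈ         ɖ       
palatal           c         ɟ       
uvular            q         ɢ       
Gaps, from front to back: dental lacks voiced (/d̪/); alveolar lacks voiced (/d/).

/d̪/, /d/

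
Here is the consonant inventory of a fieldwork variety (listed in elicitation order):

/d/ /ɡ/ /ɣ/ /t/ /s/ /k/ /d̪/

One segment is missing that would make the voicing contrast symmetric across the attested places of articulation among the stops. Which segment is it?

Voiceless: /t/ (alveolar), /k/ (velar).
Voiced: /d̪/ (dental), /d/ (alveolar), /ɡ/ (velar).
The dental row has no voiceless member, so the gap is the voiceless dental stop /t̪/.

/t̪/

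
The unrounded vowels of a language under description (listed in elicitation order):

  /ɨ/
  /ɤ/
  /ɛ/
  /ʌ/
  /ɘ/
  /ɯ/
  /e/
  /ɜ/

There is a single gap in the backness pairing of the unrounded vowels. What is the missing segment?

/i/

high: front —, central /ɨ/, back /ɯ/.
high-mid: front /e/, central /ɘ/, back /ɤ/.
low-mid: front /ɛ/, central /ɜ/, back /ʌ/.
The high row has no front member, so the gap is the high front unrounded vowel /i/.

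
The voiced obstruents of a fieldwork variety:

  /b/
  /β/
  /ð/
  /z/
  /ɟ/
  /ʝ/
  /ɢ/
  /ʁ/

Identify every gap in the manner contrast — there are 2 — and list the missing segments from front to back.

/d̪/, /d/

place of articulation  stop      fricative
bilabial          b         β       
dental            —         ð       
alveolar          —         z       
palatal           ɟ         ʝ       
uvular            ɢ         ʁ       
Gaps, from front to back: dental lacks stop (/d̪/); alveolar lacks stop (/d/).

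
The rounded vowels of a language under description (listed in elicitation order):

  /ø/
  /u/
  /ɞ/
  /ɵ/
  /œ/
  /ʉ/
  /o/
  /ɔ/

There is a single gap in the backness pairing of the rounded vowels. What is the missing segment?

Front: /ø/ (high-mid), /œ/ (low-mid).
Central: /ʉ/ (high), /ɵ/ (high-mid), /ɞ/ (low-mid).
Back: /u/ (high), /o/ (high-mid), /ɔ/ (low-mid).
The high row has no front member, so the gap is the high front rounded vowel /y/.

/y/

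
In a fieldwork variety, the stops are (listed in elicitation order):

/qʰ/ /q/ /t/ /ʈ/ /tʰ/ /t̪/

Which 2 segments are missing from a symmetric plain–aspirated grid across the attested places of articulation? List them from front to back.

/t̪ʰ/, /ʈʰ/

Plain: /t̪/ (dental), /t/ (alveolar), /ʈ/ (retroflex), /q/ (uvular).
Aspirated: /tʰ/ (alveolar), /qʰ/ (uvular).
Gaps, from front to back: dental lacks aspirated (/t̪ʰ/); retroflex lacks aspirated (/ʈʰ/).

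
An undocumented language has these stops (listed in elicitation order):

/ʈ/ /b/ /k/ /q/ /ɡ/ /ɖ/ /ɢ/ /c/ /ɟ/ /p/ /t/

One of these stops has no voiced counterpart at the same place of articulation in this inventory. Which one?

/t/

Bilabial: /p/ ~ /b/
Retroflex: /ʈ/ ~ /ɖ/
Palatal: /c/ ~ /ɟ/
Velar: /k/ ~ /ɡ/
Uvular: /q/ ~ /ɢ/
Alveolar: only /t/ (voiceless); no voiced partner.
So /t/ is the unpaired segment.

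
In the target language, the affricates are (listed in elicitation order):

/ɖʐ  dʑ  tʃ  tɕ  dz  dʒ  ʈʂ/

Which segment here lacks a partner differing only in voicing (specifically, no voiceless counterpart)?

/dz/

Postalveolar: /tʃ/ ~ /dʒ/
Retroflex: /ʈʂ/ ~ /ɖʐ/
Alveolo-palatal: /tɕ/ ~ /dʑ/
Alveolar: only /dz/ (voiced); no voiceless partner.
So /dz/ is the unpaired segment.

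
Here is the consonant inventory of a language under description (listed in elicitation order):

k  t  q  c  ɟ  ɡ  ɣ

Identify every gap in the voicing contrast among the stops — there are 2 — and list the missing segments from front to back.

Voiceless: /t/ (alveolar), /c/ (palatal), /k/ (velar), /q/ (uvular).
Voiced: /ɟ/ (palatal), /ɡ/ (velar).
Gaps, from front to back: alveolar lacks voiced (/d/); uvular lacks voiced (/ɢ/).

/d/, /ɢ/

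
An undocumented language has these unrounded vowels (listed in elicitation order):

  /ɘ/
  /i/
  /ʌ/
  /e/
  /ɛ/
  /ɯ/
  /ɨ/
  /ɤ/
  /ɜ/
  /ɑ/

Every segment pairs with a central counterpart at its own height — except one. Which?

/ɑ/

High: /i/ ~ /ɨ/ ~ /ɯ/
High-mid: /e/ ~ /ɘ/ ~ /ɤ/
Low-mid: /ɛ/ ~ /ɜ/ ~ /ʌ/
Low: only /ɑ/ (back); no central partner.
So /ɑ/ is the unpaired segment.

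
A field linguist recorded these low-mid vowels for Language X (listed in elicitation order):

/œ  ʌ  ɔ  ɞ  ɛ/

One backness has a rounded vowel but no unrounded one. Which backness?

front: unrounded /ɛ/, rounded /œ/.
central: unrounded —, rounded /ɞ/.
back: unrounded /ʌ/, rounded /ɔ/.
Every backness has an unrounded member except central, where /ɜ/ would be expected.

central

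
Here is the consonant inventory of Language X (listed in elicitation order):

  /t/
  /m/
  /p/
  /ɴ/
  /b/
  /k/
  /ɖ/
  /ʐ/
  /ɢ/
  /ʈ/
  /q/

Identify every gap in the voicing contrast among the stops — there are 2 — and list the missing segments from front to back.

/d/, /ɡ/

place of articulation  voiceless  voiced  
bilabial          p         b       
alveolar          t         —       
retroflex         ʈ         ɖ       
velar             k         —       
uvular            q         ɢ       
Gaps, from front to back: alveolar lacks voiced (/d/); velar lacks voiced (/ɡ/).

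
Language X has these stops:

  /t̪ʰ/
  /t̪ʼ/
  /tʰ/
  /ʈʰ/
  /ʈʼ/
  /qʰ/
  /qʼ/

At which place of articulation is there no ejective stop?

alveolar

Aspirated: /t̪ʰ/ (dental), /tʰ/ (alveolar), /ʈʰ/ (retroflex), /qʰ/ (uvular).
Ejective: /t̪ʼ/ (dental), /ʈʼ/ (retroflex), /qʼ/ (uvular).
Every place of articulation has an ejective member except alveolar, where /tʼ/ would be expected.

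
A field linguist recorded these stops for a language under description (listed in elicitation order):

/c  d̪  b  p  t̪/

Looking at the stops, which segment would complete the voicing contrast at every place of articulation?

bilabial: voiceless /p/, voiced /b/.
dental: voiceless /t̪/, voiced /d̪/.
palatal: voiceless /c/, voiced —.
The palatal row has no voiced member, so the gap is the voiced palatal stop /ɟ/.

/ɟ/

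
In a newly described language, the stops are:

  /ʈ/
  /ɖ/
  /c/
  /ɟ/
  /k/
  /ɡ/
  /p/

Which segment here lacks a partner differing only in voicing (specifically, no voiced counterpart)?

/p/

Retroflex: /ʈ/ ~ /ɖ/
Palatal: /c/ ~ /ɟ/
Velar: /k/ ~ /ɡ/
Bilabial: only /p/ (voiceless); no voiced partner.
So /p/ is the unpaired segment.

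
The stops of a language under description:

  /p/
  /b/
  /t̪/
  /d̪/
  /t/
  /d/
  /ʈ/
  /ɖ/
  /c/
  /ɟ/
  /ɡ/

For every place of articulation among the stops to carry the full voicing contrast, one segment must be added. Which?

Voiceless: /p/ (bilabial), /t̪/ (dental), /t/ (alveolar), /ʈ/ (retroflex), /c/ (palatal).
Voiced: /b/ (bilabial), /d̪/ (dental), /d/ (alveolar), /ɖ/ (retroflex), /ɟ/ (palatal), /ɡ/ (velar).
The velar row has no voiceless member, so the gap is the voiceless velar stop /k/.

/k/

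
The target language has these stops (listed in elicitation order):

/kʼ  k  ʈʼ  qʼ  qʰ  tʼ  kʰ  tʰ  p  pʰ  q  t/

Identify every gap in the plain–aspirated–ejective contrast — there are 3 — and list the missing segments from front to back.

bilabial: plain /p/, aspirated /pʰ/, ejective —.
alveolar: plain /t/, aspirated /tʰ/, ejective /tʼ/.
retroflex: plain —, aspirated —, ejective /ʈʼ/.
velar: plain /k/, aspirated /kʰ/, ejective /kʼ/.
uvular: plain /q/, aspirated /qʰ/, ejective /qʼ/.
Gaps, from front to back: bilabial lacks ejective (/pʼ/); retroflex lacks plain (/ʈ/); retroflex lacks aspirated (/ʈʰ/).

/pʼ/, /ʈ/, /ʈʰ/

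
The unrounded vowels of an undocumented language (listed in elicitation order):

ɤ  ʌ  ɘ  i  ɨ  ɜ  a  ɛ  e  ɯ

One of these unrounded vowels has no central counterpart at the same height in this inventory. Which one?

/a/

High: /i/ ~ /ɨ/ ~ /ɯ/
High-mid: /e/ ~ /ɘ/ ~ /ɤ/
Low-mid: /ɛ/ ~ /ɜ/ ~ /ʌ/
Low: only /a/ (front); no central partner.
So /a/ is the unpaired segment.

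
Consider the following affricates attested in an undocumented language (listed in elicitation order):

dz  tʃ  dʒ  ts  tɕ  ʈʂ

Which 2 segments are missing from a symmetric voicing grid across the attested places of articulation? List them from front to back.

/ɖʐ/, /dʑ/

Voiceless: /ts/ (alveolar), /tʃ/ (postalveolar), /ʈʂ/ (retroflex), /tɕ/ (alveolo-palatal).
Voiced: /dz/ (alveolar), /dʒ/ (postalveolar).
Gaps, from front to back: retroflex lacks voiced (/ɖʐ/); alveolo-palatal lacks voiced (/dʑ/).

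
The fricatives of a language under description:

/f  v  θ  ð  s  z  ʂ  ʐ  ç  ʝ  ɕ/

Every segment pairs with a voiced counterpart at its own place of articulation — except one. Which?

/ɕ/

Labiodental: /f/ ~ /v/
Dental: /θ/ ~ /ð/
Alveolar: /s/ ~ /z/
Retroflex: /ʂ/ ~ /ʐ/
Palatal: /ç/ ~ /ʝ/
Alveolo-palatal: only /ɕ/ (voiceless); no voiced partner.
So /ɕ/ is the unpaired segment.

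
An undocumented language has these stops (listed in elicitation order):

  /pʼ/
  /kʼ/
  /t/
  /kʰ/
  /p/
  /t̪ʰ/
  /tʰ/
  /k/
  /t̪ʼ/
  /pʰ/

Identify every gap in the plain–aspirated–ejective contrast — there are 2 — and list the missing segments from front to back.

Plain: /p/ (bilabial), /t/ (alveolar), /k/ (velar).
Aspirated: /pʰ/ (bilabial), /t̪ʰ/ (dental), /tʰ/ (alveolar), /kʰ/ (velar).
Ejective: /pʼ/ (bilabial), /t̪ʼ/ (dental), /kʼ/ (velar).
Gaps, from front to back: dental lacks plain (/t̪/); alveolar lacks ejective (/tʼ/).

/t̪/, /tʼ/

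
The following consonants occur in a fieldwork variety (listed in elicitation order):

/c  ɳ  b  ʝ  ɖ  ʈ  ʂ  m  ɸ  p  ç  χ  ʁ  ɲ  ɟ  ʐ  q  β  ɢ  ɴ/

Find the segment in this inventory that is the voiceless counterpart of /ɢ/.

/q/

/ɢ/ is a voiced uvular stop.
The voiceless counterpart is a voiceless uvular stop — in this inventory, /q/.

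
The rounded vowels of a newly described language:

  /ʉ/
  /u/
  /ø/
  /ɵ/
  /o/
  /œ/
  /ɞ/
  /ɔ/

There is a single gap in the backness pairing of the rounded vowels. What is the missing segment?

height            front     central   back    
high              —         ʉ         u       
high-mid          ø         ɵ         o       
low-mid           œ         ɞ         ɔ       
The high row has no front member, so the gap is the high front rounded vowel /y/.

/y/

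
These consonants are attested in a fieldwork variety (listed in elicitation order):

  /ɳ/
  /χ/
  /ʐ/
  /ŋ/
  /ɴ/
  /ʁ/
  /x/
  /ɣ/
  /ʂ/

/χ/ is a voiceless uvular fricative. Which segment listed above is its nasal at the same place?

/ɴ/

The nasal at the same place is an uvular nasal — in this inventory, /ɴ/.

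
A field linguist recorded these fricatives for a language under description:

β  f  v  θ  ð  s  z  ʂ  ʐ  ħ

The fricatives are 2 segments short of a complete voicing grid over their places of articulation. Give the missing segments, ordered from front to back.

/ɸ/, /ʕ/

Voiceless: /f/ (labiodental), /θ/ (dental), /s/ (alveolar), /ʂ/ (retroflex), /ħ/ (pharyngeal).
Voiced: /β/ (bilabial), /v/ (labiodental), /ð/ (dental), /z/ (alveolar), /ʐ/ (retroflex).
Gaps, from front to back: bilabial lacks voiceless (/ɸ/); pharyngeal lacks voiced (/ʕ/).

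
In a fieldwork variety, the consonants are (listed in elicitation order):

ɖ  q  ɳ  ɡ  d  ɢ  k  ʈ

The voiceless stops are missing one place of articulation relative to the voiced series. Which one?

Voiceless: /ʈ/ (retroflex), /k/ (velar), /q/ (uvular).
Voiced: /d/ (alveolar), /ɖ/ (retroflex), /ɡ/ (velar), /ɢ/ (uvular).
Every place of articulation has a voiceless member except alveolar, where /t/ would be expected.

alveolar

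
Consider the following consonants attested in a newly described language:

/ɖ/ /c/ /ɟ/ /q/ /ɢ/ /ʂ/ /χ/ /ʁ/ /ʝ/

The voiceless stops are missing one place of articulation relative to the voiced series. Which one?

retroflex

retroflex: voiceless —, voiced /ɖ/.
palatal: voiceless /c/, voiced /ɟ/.
uvular: voiceless /q/, voiced /ɢ/.
Every place of articulation has a voiceless member except retroflex, where /ʈ/ would be expected.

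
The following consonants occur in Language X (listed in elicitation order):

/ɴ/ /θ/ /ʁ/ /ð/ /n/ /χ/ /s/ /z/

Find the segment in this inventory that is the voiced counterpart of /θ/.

/ð/

/θ/ is a voiceless dental fricative.
The voiced counterpart is a voiced dental fricative — in this inventory, /ð/.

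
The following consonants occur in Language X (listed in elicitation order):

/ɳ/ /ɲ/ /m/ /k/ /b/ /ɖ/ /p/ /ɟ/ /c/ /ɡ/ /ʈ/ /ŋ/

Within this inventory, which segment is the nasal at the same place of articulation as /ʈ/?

/ɳ/

/ʈ/ is a voiceless retroflex stop.
The nasal at the same place is a retroflex nasal — in this inventory, /ɳ/.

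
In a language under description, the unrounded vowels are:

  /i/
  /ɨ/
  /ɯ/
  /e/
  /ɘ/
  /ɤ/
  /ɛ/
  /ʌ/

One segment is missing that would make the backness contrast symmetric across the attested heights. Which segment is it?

/ɜ/

Front: /i/ (high), /e/ (high-mid), /ɛ/ (low-mid).
Central: /ɨ/ (high), /ɘ/ (high-mid).
Back: /ɯ/ (high), /ɤ/ (high-mid), /ʌ/ (low-mid).
The low-mid row has no central member, so the gap is the low-mid central unrounded vowel /ɜ/.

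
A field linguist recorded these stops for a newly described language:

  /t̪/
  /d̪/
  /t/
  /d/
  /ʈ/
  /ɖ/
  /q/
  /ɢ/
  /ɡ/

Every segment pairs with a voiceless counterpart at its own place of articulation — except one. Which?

Dental: /t̪/ ~ /d̪/
Alveolar: /t/ ~ /d/
Retroflex: /ʈ/ ~ /ɖ/
Uvular: /q/ ~ /ɢ/
Velar: only /ɡ/ (voiced); no voiceless partner.
So /ɡ/ is the unpaired segment.

/ɡ/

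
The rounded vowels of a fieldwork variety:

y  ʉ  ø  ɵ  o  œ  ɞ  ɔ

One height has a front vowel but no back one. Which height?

high

height            front     central   back    
high              y         ʉ         —       
high-mid          ø         ɵ         o       
low-mid           œ         ɞ         ɔ       
Every height has a back member except high, where /u/ would be expected.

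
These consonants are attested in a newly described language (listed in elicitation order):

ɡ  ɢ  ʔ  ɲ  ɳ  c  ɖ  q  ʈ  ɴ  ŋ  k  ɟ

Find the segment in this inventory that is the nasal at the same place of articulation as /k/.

/k/ is a voiceless velar stop.
The nasal at the same place is a velar nasal — in this inventory, /ŋ/.

/ŋ/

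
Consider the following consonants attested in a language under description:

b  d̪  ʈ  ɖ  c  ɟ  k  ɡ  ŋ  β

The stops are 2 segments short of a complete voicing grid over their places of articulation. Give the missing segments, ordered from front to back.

place of articulation  voiceless  voiced  
bilabial          —         b       
dental            —         d̪      
retroflex         ʈ         ɖ       
palatal           c         ɟ       
velar             k         ɡ       
Gaps, from front to back: bilabial lacks voiceless (/p/); dental lacks voiceless (/t̪/).

/p/, /t̪/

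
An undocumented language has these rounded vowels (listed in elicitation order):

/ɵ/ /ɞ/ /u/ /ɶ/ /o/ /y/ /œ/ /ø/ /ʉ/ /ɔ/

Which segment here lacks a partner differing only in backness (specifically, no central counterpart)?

High: /y/ ~ /ʉ/ ~ /u/
High-mid: /ø/ ~ /ɵ/ ~ /o/
Low-mid: /œ/ ~ /ɞ/ ~ /ɔ/
Low: only /ɶ/ (front); no central partner.
So /ɶ/ is the unpaired segment.

/ɶ/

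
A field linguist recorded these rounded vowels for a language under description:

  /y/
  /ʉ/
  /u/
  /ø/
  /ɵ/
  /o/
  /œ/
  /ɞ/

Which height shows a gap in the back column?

low-mid

height            front     central   back    
high              y         ʉ         u       
high-mid          ø         ɵ         o       
low-mid           œ         ɞ         —       
Every height has a back member except low-mid, where /ɔ/ would be expected.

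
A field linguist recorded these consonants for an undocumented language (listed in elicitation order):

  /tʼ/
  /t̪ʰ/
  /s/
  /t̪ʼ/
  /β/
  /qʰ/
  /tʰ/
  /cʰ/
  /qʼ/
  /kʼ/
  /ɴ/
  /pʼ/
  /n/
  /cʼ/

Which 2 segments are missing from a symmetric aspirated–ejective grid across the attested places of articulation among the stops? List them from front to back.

/pʰ/, /kʰ/

place of articulation  aspirated  ejective
bilabial          —         pʼ      
dental            t̪ʰ       t̪ʼ     
alveolar          tʰ        tʼ      
palatal           cʰ        cʼ      
velar             —         kʼ      
uvular            qʰ        qʼ      
Gaps, from front to back: bilabial lacks aspirated (/pʰ/); velar lacks aspirated (/kʰ/).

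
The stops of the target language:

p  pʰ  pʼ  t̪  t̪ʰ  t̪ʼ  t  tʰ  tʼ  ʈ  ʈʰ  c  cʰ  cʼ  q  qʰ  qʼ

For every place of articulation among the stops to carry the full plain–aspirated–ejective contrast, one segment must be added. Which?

/ʈʼ/

place of articulation  plain     aspirated  ejective
bilabial          p         pʰ        pʼ      
dental            t̪        t̪ʰ       t̪ʼ     
alveolar          t         tʰ        tʼ      
retroflex         ʈ         ʈʰ        —       
palatal           c         cʰ        cʼ      
uvular            q         qʰ        qʼ      
The retroflex row has no ejective member, so the gap is the ejective retroflex stop /ʈʼ/.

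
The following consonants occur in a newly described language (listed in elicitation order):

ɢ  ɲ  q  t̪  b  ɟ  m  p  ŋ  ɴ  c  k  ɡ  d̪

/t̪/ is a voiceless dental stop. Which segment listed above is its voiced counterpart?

The voiced counterpart is a voiced dental stop — in this inventory, /d̪/.

/d̪/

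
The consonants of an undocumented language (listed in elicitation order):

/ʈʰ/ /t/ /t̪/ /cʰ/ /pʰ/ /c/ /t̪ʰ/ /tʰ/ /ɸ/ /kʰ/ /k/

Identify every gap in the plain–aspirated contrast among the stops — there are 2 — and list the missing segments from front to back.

/p/, /ʈ/

bilabial: plain —, aspirated /pʰ/.
dental: plain /t̪/, aspirated /t̪ʰ/.
alveolar: plain /t/, aspirated /tʰ/.
retroflex: plain —, aspirated /ʈʰ/.
palatal: plain /c/, aspirated /cʰ/.
velar: plain /k/, aspirated /kʰ/.
Gaps, from front to back: bilabial lacks plain (/p/); retroflex lacks plain (/ʈ/).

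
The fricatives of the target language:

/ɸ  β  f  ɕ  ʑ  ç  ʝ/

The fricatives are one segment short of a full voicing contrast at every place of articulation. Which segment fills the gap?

bilabial: voiceless /ɸ/, voiced /β/.
labiodental: voiceless /f/, voiced —.
alveolo-palatal: voiceless /ɕ/, voiced /ʑ/.
palatal: voiceless /ç/, voiced /ʝ/.
The labiodental row has no voiced member, so the gap is the voiced labiodental fricative /v/.

/v/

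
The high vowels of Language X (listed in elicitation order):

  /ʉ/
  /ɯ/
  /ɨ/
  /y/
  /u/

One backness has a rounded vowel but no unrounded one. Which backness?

Unrounded: /ɨ/ (central), /ɯ/ (back).
Rounded: /y/ (front), /ʉ/ (central), /u/ (back).
Every backness has an unrounded member except front, where /i/ would be expected.

front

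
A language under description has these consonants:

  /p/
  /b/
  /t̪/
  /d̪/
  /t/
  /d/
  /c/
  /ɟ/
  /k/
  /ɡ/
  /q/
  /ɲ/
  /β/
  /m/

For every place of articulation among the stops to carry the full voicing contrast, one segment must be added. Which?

/ɢ/

place of articulation  voiceless  voiced  
bilabial          p         b       
dental            t̪        d̪      
alveolar          t         d       
palatal           c         ɟ       
velar             k         ɡ       
uvular            q         —       
The uvular row has no voiced member, so the gap is the voiced uvular stop /ɢ/.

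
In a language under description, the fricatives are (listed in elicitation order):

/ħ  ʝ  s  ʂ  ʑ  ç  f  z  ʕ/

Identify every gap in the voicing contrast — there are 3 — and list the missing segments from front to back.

labiodental: voiceless /f/, voiced —.
alveolar: voiceless /s/, voiced /z/.
retroflex: voiceless /ʂ/, voiced —.
alveolo-palatal: voiceless —, voiced /ʑ/.
palatal: voiceless /ç/, voiced /ʝ/.
pharyngeal: voiceless /ħ/, voiced /ʕ/.
Gaps, from front to back: labiodental lacks voiced (/v/); retroflex lacks voiced (/ʐ/); alveolo-palatal lacks voiceless (/ɕ/).

/v/, /ʐ/, /ɕ/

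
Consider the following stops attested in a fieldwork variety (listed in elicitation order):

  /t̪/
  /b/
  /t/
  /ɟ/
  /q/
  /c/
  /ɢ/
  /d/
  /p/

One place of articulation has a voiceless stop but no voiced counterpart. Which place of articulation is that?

bilabial: voiceless /p/, voiced /b/.
dental: voiceless /t̪/, voiced —.
alveolar: voiceless /t/, voiced /d/.
palatal: voiceless /c/, voiced /ɟ/.
uvular: voiceless /q/, voiced /ɢ/.
Every place of articulation has a voiced member except dental, where /d̪/ would be expected.

dental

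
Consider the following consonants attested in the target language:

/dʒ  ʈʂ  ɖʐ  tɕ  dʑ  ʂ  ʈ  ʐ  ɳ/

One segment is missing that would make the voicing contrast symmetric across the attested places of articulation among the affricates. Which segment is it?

/tʃ/

postalveolar: voiceless —, voiced /dʒ/.
retroflex: voiceless /ʈʂ/, voiced /ɖʐ/.
alveolo-palatal: voiceless /tɕ/, voiced /dʑ/.
The postalveolar row has no voiceless member, so the gap is the voiceless postalveolar affricate /tʃ/.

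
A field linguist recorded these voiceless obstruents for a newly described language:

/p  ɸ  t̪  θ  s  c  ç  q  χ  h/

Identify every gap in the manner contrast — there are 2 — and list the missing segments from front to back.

/t/, /ʔ/

bilabial: stop /p/, fricative /ɸ/.
dental: stop /t̪/, fricative /θ/.
alveolar: stop —, fricative /s/.
palatal: stop /c/, fricative /ç/.
uvular: stop /q/, fricative /χ/.
glottal: stop —, fricative /h/.
Gaps, from front to back: alveolar lacks stop (/t/); glottal lacks stop (/ʔ/).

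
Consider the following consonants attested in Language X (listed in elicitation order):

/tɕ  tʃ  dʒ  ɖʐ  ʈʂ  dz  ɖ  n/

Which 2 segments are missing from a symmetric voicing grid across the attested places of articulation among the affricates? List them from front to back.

/ts/, /dʑ/

alveolar: voiceless —, voiced /dz/.
postalveolar: voiceless /tʃ/, voiced /dʒ/.
retroflex: voiceless /ʈʂ/, voiced /ɖʐ/.
alveolo-palatal: voiceless /tɕ/, voiced —.
Gaps, from front to back: alveolar lacks voiceless (/ts/); alveolo-palatal lacks voiced (/dʑ/).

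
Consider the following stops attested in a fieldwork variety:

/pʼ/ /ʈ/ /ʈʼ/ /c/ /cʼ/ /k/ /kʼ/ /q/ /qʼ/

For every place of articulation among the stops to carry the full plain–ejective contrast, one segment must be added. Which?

Plain: /ʈ/ (retroflex), /c/ (palatal), /k/ (velar), /q/ (uvular).
Ejective: /pʼ/ (bilabial), /ʈʼ/ (retroflex), /cʼ/ (palatal), /kʼ/ (velar), /qʼ/ (uvular).
The bilabial row has no plain member, so the gap is the plain bilabial stop /p/.

/p/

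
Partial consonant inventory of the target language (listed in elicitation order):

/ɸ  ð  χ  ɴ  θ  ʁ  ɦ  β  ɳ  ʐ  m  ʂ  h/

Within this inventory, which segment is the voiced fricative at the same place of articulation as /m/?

/β/

/m/ is a bilabial nasal.
The voiced fricative at the same place is a voiced bilabial fricative — in this inventory, /β/.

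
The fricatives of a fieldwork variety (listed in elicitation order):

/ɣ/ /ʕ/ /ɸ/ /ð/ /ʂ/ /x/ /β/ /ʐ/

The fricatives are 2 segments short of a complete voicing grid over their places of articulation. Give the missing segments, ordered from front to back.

bilabial: voiceless /ɸ/, voiced /β/.
dental: voiceless —, voiced /ð/.
retroflex: voiceless /ʂ/, voiced /ʐ/.
velar: voiceless /x/, voiced /ɣ/.
pharyngeal: voiceless —, voiced /ʕ/.
Gaps, from front to back: dental lacks voiceless (/θ/); pharyngeal lacks voiceless (/ħ/).

/θ/, /ħ/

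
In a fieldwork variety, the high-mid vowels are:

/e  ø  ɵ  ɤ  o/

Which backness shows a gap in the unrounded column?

central

Unrounded: /e/ (front), /ɤ/ (back).
Rounded: /ø/ (front), /ɵ/ (central), /o/ (back).
Every backness has an unrounded member except central, where /ɘ/ would be expected.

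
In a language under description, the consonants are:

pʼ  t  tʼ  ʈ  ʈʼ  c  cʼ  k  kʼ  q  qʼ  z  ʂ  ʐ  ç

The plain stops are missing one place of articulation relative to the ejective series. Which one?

bilabial

Plain: /t/ (alveolar), /ʈ/ (retroflex), /c/ (palatal), /k/ (velar), /q/ (uvular).
Ejective: /pʼ/ (bilabial), /tʼ/ (alveolar), /ʈʼ/ (retroflex), /cʼ/ (palatal), /kʼ/ (velar), /qʼ/ (uvular).
Every place of articulation has a plain member except bilabial, where /p/ would be expected.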